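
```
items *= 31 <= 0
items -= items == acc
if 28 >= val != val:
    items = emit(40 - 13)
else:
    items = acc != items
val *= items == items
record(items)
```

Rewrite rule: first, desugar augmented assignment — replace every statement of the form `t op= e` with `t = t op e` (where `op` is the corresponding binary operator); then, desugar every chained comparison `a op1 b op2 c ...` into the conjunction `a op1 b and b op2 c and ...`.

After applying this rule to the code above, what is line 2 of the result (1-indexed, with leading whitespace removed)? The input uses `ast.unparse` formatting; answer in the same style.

Transformed code:
items = items * (31 <= 0)
items = items - (items == acc)
if 28 >= val and val != val:
    items = emit(40 - 13)
else:
    items = acc != items
val = val * (items == items)
record(items)

items = items - (items == acc)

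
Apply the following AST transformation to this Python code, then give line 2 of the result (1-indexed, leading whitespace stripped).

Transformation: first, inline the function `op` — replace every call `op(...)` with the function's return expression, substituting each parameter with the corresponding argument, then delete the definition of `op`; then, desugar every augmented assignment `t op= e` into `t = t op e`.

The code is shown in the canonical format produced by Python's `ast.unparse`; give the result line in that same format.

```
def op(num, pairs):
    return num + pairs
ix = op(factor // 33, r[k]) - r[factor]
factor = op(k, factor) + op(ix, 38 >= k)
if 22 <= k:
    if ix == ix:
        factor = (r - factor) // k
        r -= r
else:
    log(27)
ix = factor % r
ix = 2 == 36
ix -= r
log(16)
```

factor = k + factor + (ix + (38 >= k))

Transformed code:
ix = factor // 33 + r[k] - r[factor]
factor = k + factor + (ix + (38 >= k))
if 22 <= k:
    if ix == ix:
        factor = (r - factor) // k
        r = r - r
else:
    log(27)
ix = factor % r
ix = 2 == 36
ix = ix - r
log(16)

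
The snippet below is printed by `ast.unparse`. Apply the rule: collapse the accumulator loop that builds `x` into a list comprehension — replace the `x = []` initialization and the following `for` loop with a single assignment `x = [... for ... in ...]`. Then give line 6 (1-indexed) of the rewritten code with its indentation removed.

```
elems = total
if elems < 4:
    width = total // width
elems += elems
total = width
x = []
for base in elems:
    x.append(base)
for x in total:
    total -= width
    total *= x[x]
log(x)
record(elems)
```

x = [base for base in elems]

Transformed code:
elems = total
if elems < 4:
    width = total // width
elems += elems
total = width
x = [base for base in elems]
for x in total:
    total -= width
    total *= x[x]
log(x)
record(elems)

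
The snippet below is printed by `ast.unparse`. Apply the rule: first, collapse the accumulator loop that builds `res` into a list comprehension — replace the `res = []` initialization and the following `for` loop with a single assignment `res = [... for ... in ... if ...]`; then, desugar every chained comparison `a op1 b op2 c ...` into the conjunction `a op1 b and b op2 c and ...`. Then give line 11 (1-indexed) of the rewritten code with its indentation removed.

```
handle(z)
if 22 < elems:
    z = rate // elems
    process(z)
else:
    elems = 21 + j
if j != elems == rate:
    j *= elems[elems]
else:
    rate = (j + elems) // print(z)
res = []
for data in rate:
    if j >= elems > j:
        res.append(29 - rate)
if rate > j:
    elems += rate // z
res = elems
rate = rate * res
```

Transformed code:
handle(z)
if 22 < elems:
    z = rate // elems
    process(z)
else:
    elems = 21 + j
if j != elems and elems == rate:
    j *= elems[elems]
else:
    rate = (j + elems) // print(z)
res = [29 - rate for data in rate if j >= elems and elems > j]
if rate > j:
    elems += rate // z
res = elems
rate = rate * res

res = [29 - rate for data in rate if j >= elems and elems > j]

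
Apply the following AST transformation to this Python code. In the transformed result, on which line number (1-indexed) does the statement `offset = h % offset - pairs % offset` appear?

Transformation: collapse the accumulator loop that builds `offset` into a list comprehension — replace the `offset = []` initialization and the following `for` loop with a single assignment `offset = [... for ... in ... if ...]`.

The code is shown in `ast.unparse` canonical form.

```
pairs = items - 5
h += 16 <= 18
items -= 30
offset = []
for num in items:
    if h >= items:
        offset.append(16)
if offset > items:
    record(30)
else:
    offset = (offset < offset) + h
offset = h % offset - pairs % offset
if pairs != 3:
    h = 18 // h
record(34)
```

Transformed code:
pairs = items - 5
h += 16 <= 18
items -= 30
offset = [16 for num in items if h >= items]
if offset > items:
    record(30)
else:
    offset = (offset < offset) + h
offset = h % offset - pairs % offset
if pairs != 3:
    h = 18 // h
record(34)

9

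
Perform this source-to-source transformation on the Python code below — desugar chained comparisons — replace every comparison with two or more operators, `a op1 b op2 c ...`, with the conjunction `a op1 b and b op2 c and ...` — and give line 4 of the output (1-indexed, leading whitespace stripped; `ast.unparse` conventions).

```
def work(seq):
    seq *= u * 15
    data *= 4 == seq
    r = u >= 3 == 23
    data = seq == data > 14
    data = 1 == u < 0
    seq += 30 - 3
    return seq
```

r = u >= 3 and 3 == 23

Transformed code:
def work(seq):
    seq *= u * 15
    data *= 4 == seq
    r = u >= 3 and 3 == 23
    data = seq == data and data > 14
    data = 1 == u and u < 0
    seq += 30 - 3
    return seq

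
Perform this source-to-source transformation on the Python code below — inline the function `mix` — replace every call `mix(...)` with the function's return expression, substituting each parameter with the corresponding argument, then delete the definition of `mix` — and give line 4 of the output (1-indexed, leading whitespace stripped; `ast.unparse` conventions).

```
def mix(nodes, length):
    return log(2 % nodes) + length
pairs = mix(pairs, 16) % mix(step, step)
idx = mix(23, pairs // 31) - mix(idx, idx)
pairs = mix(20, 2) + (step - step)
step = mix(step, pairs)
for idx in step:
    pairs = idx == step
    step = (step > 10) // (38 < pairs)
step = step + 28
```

step = log(2 % step) + pairs

Transformed code:
pairs = (log(2 % pairs) + 16) % (log(2 % step) + step)
idx = log(2 % 23) + pairs // 31 - (log(2 % idx) + idx)
pairs = log(2 % 20) + 2 + (step - step)
step = log(2 % step) + pairs
for idx in step:
    pairs = idx == step
    step = (step > 10) // (38 < pairs)
step = step + 28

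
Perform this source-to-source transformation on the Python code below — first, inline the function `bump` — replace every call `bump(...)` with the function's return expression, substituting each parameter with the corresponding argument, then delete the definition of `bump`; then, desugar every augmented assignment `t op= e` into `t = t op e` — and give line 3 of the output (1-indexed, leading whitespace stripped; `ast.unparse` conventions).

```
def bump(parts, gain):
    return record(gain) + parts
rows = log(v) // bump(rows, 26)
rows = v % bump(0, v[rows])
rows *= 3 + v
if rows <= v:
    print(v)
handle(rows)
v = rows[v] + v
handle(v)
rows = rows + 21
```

rows = rows * (3 + v)

Transformed code:
rows = log(v) // (record(26) + rows)
rows = v % (record(v[rows]) + 0)
rows = rows * (3 + v)
if rows <= v:
    print(v)
handle(rows)
v = rows[v] + v
handle(v)
rows = rows + 21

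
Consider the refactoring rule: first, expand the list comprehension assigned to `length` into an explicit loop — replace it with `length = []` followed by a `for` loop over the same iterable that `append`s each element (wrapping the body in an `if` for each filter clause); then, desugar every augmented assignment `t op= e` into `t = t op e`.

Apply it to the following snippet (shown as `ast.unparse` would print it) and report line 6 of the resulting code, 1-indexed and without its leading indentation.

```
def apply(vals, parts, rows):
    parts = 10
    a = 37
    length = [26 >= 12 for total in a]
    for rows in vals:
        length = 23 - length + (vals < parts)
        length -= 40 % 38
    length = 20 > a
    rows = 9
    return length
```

length.append(26 >= 12)

Transformed code:
def apply(vals, parts, rows):
    parts = 10
    a = 37
    length = []
    for total in a:
        length.append(26 >= 12)
    for rows in vals:
        length = 23 - length + (vals < parts)
        length = length - 40 % 38
    length = 20 > a
    rows = 9
    return length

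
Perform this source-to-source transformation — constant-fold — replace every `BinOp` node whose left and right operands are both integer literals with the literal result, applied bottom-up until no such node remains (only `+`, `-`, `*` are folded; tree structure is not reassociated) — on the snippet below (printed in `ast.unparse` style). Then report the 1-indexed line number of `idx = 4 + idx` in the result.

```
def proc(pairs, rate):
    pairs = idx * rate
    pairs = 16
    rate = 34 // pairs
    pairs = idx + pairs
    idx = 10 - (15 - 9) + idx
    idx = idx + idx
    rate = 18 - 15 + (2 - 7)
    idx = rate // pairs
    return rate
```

Transformed code:
def proc(pairs, rate):
    pairs = idx * rate
    pairs = 16
    rate = 34 // pairs
    pairs = idx + pairs
    idx = 4 + idx
    idx = idx + idx
    rate = -2
    idx = rate // pairs
    return rate

6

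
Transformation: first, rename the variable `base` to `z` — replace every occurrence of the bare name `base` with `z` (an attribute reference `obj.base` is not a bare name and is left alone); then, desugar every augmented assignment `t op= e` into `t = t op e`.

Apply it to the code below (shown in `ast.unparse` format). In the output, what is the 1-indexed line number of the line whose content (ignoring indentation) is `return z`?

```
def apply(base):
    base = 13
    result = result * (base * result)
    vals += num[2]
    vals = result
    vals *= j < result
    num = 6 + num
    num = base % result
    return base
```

9

Transformed code:
def apply(z):
    z = 13
    result = result * (z * result)
    vals = vals + num[2]
    vals = result
    vals = vals * (j < result)
    num = 6 + num
    num = z % result
    return z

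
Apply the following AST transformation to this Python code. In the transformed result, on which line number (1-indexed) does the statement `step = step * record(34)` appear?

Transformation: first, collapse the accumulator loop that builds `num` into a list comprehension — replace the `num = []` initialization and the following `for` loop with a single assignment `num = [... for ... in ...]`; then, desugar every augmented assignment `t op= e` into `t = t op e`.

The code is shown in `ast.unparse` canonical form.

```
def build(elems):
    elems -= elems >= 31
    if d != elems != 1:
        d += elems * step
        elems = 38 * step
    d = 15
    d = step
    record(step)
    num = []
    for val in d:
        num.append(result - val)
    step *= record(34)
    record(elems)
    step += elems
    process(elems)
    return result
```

Transformed code:
def build(elems):
    elems = elems - (elems >= 31)
    if d != elems != 1:
        d = d + elems * step
        elems = 38 * step
    d = 15
    d = step
    record(step)
    num = [result - val for val in d]
    step = step * record(34)
    record(elems)
    step = step + elems
    process(elems)
    return result

10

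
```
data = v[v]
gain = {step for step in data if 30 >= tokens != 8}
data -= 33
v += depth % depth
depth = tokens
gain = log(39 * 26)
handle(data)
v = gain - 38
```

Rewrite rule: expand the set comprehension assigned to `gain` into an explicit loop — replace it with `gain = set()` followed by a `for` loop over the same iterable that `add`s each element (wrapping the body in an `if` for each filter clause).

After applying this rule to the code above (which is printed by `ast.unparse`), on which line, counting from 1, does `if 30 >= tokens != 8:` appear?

4

Transformed code:
data = v[v]
gain = set()
for step in data:
    if 30 >= tokens != 8:
        gain.add(step)
data -= 33
v += depth % depth
depth = tokens
gain = log(39 * 26)
handle(data)
v = gain - 38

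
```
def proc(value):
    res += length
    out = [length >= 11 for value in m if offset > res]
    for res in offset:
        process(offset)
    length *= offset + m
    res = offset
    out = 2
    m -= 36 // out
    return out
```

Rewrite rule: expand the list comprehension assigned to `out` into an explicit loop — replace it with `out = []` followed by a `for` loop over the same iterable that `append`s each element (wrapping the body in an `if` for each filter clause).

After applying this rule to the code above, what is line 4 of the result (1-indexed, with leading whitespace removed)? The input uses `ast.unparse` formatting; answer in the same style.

for value in m:

Transformed code:
def proc(value):
    res += length
    out = []
    for value in m:
        if offset > res:
            out.append(length >= 11)
    for res in offset:
        process(offset)
    length *= offset + m
    res = offset
    out = 2
    m -= 36 // out
    return out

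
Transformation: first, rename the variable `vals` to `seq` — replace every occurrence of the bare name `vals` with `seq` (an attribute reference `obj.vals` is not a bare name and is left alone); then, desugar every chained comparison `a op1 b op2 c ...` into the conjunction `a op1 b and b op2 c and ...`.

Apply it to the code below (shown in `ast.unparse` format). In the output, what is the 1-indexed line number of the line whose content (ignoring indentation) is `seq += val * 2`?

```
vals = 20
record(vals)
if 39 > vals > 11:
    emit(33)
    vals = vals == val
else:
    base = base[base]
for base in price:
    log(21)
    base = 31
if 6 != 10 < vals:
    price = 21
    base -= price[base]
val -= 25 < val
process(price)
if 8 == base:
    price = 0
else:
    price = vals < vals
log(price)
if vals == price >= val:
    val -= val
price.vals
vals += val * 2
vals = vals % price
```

Transformed code:
seq = 20
record(seq)
if 39 > seq and seq > 11:
    emit(33)
    seq = seq == val
else:
    base = base[base]
for base in price:
    log(21)
    base = 31
if 6 != 10 and 10 < seq:
    price = 21
    base -= price[base]
val -= 25 < val
process(price)
if 8 == base:
    price = 0
else:
    price = seq < seq
log(price)
if seq == price and price >= val:
    val -= val
price.vals
seq += val * 2
seq = seq % price

24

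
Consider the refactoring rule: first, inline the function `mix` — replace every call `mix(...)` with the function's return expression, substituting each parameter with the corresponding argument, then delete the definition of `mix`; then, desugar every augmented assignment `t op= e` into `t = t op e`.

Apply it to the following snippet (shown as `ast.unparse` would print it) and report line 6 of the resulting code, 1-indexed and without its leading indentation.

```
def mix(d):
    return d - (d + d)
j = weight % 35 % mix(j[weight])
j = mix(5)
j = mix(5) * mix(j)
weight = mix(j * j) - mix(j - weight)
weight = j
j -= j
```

j = j - j

Transformed code:
j = weight % 35 % (j[weight] - (j[weight] + j[weight]))
j = 5 - (5 + 5)
j = (5 - (5 + 5)) * (j - (j + j))
weight = j * j - (j * j + j * j) - (j - weight - (j - weight + (j - weight)))
weight = j
j = j - j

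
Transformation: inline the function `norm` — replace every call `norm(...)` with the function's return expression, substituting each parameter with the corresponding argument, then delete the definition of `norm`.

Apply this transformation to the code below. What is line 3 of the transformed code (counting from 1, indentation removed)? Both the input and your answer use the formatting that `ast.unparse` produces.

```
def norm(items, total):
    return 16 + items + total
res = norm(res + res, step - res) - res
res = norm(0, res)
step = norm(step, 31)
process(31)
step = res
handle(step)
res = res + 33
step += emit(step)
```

step = 16 + step + 31

Transformed code:
res = 16 + (res + res) + (step - res) - res
res = 16 + 0 + res
step = 16 + step + 31
process(31)
step = res
handle(step)
res = res + 33
step += emit(step)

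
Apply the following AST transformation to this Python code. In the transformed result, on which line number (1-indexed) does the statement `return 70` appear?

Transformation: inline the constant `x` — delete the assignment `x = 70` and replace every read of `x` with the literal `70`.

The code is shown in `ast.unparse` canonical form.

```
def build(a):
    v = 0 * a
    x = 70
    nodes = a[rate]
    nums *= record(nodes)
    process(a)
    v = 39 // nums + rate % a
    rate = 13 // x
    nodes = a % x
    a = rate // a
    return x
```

10

Transformed code:
def build(a):
    v = 0 * a
    nodes = a[rate]
    nums *= record(nodes)
    process(a)
    v = 39 // nums + rate % a
    rate = 13 // 70
    nodes = a % 70
    a = rate // a
    return 70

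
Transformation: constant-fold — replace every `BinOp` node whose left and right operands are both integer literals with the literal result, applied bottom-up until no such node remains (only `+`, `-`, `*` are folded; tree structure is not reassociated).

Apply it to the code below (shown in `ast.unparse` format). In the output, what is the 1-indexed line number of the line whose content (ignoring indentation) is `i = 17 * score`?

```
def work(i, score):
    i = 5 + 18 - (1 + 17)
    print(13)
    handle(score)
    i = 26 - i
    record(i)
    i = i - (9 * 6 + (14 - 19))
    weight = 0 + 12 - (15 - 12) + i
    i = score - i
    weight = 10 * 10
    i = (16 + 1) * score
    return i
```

Transformed code:
def work(i, score):
    i = 5
    print(13)
    handle(score)
    i = 26 - i
    record(i)
    i = i - 49
    weight = 9 + i
    i = score - i
    weight = 100
    i = 17 * score
    return i

11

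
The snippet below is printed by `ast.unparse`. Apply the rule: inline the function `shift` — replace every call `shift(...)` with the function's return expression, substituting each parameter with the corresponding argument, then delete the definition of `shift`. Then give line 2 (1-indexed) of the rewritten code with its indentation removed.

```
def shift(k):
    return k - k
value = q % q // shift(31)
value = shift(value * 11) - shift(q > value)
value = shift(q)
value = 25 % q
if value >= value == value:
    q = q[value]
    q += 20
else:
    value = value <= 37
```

Transformed code:
value = q % q // (31 - 31)
value = value * 11 - value * 11 - ((q > value) - (q > value))
value = q - q
value = 25 % q
if value >= value == value:
    q = q[value]
    q += 20
else:
    value = value <= 37

value = value * 11 - value * 11 - ((q > value) - (q > value))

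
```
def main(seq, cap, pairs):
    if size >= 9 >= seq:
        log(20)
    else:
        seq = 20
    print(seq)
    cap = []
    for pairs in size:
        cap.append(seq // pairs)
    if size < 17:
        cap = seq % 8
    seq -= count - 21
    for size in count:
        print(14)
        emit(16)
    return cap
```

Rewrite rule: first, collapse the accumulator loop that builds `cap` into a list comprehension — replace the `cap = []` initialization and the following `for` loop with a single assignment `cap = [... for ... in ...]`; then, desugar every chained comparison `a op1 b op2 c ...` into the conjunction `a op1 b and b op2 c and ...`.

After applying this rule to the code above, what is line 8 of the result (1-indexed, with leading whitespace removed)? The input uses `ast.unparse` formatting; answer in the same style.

if size < 17:

Transformed code:
def main(seq, cap, pairs):
    if size >= 9 and 9 >= seq:
        log(20)
    else:
        seq = 20
    print(seq)
    cap = [seq // pairs for pairs in size]
    if size < 17:
        cap = seq % 8
    seq -= count - 21
    for size in count:
        print(14)
        emit(16)
    return cap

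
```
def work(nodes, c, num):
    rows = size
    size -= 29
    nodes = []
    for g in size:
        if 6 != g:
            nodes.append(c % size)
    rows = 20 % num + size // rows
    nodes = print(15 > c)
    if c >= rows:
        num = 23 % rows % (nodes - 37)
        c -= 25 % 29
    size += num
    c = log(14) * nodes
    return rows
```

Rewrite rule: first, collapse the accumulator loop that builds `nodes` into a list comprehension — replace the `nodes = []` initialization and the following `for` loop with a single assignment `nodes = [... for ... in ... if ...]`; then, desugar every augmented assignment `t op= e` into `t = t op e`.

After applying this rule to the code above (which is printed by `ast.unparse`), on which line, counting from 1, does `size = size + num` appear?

Transformed code:
def work(nodes, c, num):
    rows = size
    size = size - 29
    nodes = [c % size for g in size if 6 != g]
    rows = 20 % num + size // rows
    nodes = print(15 > c)
    if c >= rows:
        num = 23 % rows % (nodes - 37)
        c = c - 25 % 29
    size = size + num
    c = log(14) * nodes
    return rows

10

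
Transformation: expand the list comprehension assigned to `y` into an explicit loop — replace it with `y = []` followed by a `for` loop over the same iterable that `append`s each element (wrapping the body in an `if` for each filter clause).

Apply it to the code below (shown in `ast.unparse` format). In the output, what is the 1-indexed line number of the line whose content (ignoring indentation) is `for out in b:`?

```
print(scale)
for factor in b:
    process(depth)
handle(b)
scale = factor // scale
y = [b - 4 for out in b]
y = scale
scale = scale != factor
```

7

Transformed code:
print(scale)
for factor in b:
    process(depth)
handle(b)
scale = factor // scale
y = []
for out in b:
    y.append(b - 4)
y = scale
scale = scale != factor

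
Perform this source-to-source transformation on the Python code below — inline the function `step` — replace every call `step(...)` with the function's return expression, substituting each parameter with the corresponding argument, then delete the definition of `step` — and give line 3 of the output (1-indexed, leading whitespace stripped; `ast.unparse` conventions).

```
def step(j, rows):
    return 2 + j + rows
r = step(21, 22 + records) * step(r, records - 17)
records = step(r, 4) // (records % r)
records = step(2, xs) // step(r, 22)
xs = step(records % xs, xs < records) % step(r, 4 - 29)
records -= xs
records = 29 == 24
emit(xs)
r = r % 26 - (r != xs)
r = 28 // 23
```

Transformed code:
r = (2 + 21 + (22 + records)) * (2 + r + (records - 17))
records = (2 + r + 4) // (records % r)
records = (2 + 2 + xs) // (2 + r + 22)
xs = (2 + records % xs + (xs < records)) % (2 + r + (4 - 29))
records -= xs
records = 29 == 24
emit(xs)
r = r % 26 - (r != xs)
r = 28 // 23

records = (2 + 2 + xs) // (2 + r + 22)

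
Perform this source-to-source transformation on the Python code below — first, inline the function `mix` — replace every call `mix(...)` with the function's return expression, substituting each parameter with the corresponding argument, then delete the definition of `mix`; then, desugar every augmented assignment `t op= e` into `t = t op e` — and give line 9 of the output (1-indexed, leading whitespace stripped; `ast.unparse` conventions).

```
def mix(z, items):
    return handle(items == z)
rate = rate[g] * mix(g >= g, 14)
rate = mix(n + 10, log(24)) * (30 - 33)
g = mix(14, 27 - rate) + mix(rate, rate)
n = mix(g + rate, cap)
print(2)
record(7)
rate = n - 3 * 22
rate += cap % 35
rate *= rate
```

Transformed code:
rate = rate[g] * handle(14 == (g >= g))
rate = handle(log(24) == n + 10) * (30 - 33)
g = handle(27 - rate == 14) + handle(rate == rate)
n = handle(cap == g + rate)
print(2)
record(7)
rate = n - 3 * 22
rate = rate + cap % 35
rate = rate * rate

rate = rate * rate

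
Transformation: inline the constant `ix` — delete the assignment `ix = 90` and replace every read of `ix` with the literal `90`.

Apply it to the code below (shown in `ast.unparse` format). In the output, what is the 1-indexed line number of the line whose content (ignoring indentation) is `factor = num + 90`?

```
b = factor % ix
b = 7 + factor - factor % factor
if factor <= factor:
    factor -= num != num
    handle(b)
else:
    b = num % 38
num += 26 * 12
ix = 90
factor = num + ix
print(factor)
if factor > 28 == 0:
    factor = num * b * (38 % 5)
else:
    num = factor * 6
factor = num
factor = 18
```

Transformed code:
b = factor % 90
b = 7 + factor - factor % factor
if factor <= factor:
    factor -= num != num
    handle(b)
else:
    b = num % 38
num += 26 * 12
factor = num + 90
print(factor)
if factor > 28 == 0:
    factor = num * b * (38 % 5)
else:
    num = factor * 6
factor = num
factor = 18

9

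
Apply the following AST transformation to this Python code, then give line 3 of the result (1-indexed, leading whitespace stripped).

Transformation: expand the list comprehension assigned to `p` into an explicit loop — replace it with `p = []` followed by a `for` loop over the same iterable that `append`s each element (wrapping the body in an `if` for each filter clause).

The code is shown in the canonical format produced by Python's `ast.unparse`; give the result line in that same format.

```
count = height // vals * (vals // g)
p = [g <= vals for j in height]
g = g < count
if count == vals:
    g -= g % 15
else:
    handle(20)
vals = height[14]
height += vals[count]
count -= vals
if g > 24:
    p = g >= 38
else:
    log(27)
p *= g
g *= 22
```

Transformed code:
count = height // vals * (vals // g)
p = []
for j in height:
    p.append(g <= vals)
g = g < count
if count == vals:
    g -= g % 15
else:
    handle(20)
vals = height[14]
height += vals[count]
count -= vals
if g > 24:
    p = g >= 38
else:
    log(27)
p *= g
g *= 22

for j in height:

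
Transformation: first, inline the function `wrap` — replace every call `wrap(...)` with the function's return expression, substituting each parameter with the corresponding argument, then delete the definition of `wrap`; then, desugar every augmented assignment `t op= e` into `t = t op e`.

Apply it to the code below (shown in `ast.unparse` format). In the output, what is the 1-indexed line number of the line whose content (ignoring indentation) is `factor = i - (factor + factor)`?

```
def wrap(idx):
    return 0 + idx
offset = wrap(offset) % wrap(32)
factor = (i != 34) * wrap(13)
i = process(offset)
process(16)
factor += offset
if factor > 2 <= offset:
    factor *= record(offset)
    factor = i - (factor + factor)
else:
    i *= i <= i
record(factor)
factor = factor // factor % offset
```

Transformed code:
offset = (0 + offset) % (0 + 32)
factor = (i != 34) * (0 + 13)
i = process(offset)
process(16)
factor = factor + offset
if factor > 2 <= offset:
    factor = factor * record(offset)
    factor = i - (factor + factor)
else:
    i = i * (i <= i)
record(factor)
factor = factor // factor % offset

8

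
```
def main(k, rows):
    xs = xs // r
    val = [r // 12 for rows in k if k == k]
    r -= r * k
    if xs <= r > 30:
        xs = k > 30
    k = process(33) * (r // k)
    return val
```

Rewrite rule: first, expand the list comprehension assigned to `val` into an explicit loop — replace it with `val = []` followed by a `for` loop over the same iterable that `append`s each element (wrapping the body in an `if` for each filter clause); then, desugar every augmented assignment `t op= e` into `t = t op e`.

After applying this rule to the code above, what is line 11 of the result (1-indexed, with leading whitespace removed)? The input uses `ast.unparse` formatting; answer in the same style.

Transformed code:
def main(k, rows):
    xs = xs // r
    val = []
    for rows in k:
        if k == k:
            val.append(r // 12)
    r = r - r * k
    if xs <= r > 30:
        xs = k > 30
    k = process(33) * (r // k)
    return val

return val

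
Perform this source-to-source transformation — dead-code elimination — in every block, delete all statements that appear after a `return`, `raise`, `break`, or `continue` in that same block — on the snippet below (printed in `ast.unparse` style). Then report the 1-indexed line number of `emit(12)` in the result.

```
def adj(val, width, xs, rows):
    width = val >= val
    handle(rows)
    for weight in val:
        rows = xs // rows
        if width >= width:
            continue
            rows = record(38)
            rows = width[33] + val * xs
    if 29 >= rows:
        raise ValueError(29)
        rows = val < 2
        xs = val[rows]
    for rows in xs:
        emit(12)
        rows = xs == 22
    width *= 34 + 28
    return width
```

Transformed code:
def adj(val, width, xs, rows):
    width = val >= val
    handle(rows)
    for weight in val:
        rows = xs // rows
        if width >= width:
            continue
    if 29 >= rows:
        raise ValueError(29)
    for rows in xs:
        emit(12)
        rows = xs == 22
    width *= 34 + 28
    return width

11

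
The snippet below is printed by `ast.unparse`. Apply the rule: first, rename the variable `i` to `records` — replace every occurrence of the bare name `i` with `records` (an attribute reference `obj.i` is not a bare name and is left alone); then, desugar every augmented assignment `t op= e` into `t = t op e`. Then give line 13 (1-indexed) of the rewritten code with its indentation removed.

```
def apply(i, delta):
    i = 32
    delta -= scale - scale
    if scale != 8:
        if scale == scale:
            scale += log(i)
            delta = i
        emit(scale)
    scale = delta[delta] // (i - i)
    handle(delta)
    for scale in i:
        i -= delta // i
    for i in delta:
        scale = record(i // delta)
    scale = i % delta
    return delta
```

for records in delta:

Transformed code:
def apply(records, delta):
    records = 32
    delta = delta - (scale - scale)
    if scale != 8:
        if scale == scale:
            scale = scale + log(records)
            delta = records
        emit(scale)
    scale = delta[delta] // (records - records)
    handle(delta)
    for scale in records:
        records = records - delta // records
    for records in delta:
        scale = record(records // delta)
    scale = records % delta
    return delta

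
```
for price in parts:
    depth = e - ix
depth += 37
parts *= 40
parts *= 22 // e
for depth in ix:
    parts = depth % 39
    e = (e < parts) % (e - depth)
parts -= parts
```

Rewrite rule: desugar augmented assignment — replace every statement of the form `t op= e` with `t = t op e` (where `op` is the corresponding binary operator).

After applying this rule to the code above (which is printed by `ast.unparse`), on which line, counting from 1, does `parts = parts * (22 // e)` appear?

Transformed code:
for price in parts:
    depth = e - ix
depth = depth + 37
parts = parts * 40
parts = parts * (22 // e)
for depth in ix:
    parts = depth % 39
    e = (e < parts) % (e - depth)
parts = parts - parts

5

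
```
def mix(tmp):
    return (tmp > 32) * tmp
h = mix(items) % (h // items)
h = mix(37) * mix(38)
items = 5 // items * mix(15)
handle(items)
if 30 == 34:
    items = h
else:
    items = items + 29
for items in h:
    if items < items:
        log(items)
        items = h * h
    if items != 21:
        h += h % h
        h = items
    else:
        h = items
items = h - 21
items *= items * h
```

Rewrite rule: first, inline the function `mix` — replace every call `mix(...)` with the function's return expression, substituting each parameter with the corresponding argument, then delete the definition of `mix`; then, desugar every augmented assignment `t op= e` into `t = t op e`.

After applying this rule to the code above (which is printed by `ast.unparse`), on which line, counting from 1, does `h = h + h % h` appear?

Transformed code:
h = (items > 32) * items % (h // items)
h = (37 > 32) * 37 * ((38 > 32) * 38)
items = 5 // items * ((15 > 32) * 15)
handle(items)
if 30 == 34:
    items = h
else:
    items = items + 29
for items in h:
    if items < items:
        log(items)
        items = h * h
    if items != 21:
        h = h + h % h
        h = items
    else:
        h = items
items = h - 21
items = items * (items * h)

14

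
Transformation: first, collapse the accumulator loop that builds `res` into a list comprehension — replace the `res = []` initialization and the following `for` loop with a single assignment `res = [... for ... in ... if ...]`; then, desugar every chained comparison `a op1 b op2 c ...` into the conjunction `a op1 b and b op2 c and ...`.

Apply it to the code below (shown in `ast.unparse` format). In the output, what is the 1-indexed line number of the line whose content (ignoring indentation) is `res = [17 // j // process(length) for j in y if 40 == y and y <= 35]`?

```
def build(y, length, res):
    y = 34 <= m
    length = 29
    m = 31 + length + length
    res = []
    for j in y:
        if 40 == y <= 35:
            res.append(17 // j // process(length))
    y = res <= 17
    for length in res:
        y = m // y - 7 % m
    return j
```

5

Transformed code:
def build(y, length, res):
    y = 34 <= m
    length = 29
    m = 31 + length + length
    res = [17 // j // process(length) for j in y if 40 == y and y <= 35]
    y = res <= 17
    for length in res:
        y = m // y - 7 % m
    return j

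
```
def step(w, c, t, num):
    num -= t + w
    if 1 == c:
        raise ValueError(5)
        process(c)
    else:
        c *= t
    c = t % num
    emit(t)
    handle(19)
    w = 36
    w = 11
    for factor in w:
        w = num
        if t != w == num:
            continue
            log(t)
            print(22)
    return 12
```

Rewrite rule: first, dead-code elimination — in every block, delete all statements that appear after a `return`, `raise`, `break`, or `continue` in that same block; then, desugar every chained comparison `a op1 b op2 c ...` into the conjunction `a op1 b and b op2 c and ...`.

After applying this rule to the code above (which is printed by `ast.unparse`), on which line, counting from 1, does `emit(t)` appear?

8

Transformed code:
def step(w, c, t, num):
    num -= t + w
    if 1 == c:
        raise ValueError(5)
    else:
        c *= t
    c = t % num
    emit(t)
    handle(19)
    w = 36
    w = 11
    for factor in w:
        w = num
        if t != w and w == num:
            continue
    return 12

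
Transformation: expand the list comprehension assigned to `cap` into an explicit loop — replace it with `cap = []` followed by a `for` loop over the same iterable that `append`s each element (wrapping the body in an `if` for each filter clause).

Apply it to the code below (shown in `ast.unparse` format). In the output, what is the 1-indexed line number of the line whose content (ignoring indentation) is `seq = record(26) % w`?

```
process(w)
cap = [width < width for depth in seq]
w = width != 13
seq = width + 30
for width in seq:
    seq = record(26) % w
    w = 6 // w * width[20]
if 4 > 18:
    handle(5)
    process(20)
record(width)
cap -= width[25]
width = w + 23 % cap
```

8

Transformed code:
process(w)
cap = []
for depth in seq:
    cap.append(width < width)
w = width != 13
seq = width + 30
for width in seq:
    seq = record(26) % w
    w = 6 // w * width[20]
if 4 > 18:
    handle(5)
    process(20)
record(width)
cap -= width[25]
width = w + 23 % cap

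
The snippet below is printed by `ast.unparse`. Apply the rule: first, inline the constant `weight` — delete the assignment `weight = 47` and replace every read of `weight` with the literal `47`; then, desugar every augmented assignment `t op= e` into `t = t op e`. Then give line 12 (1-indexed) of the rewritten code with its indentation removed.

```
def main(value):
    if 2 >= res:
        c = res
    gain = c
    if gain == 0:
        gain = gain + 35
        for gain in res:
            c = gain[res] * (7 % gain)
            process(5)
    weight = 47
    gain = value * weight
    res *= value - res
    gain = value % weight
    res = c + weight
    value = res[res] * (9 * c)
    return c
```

gain = value % 47

Transformed code:
def main(value):
    if 2 >= res:
        c = res
    gain = c
    if gain == 0:
        gain = gain + 35
        for gain in res:
            c = gain[res] * (7 % gain)
            process(5)
    gain = value * 47
    res = res * (value - res)
    gain = value % 47
    res = c + 47
    value = res[res] * (9 * c)
    return c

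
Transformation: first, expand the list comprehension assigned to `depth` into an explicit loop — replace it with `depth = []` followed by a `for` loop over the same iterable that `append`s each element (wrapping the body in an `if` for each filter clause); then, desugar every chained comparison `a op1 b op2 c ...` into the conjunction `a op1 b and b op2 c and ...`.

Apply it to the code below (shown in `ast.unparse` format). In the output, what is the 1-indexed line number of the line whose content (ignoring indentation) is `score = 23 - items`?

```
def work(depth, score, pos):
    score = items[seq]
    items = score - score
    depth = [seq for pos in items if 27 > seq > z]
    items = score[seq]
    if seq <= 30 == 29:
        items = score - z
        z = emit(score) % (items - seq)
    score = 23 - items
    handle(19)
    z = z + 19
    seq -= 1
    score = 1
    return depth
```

12

Transformed code:
def work(depth, score, pos):
    score = items[seq]
    items = score - score
    depth = []
    for pos in items:
        if 27 > seq and seq > z:
            depth.append(seq)
    items = score[seq]
    if seq <= 30 and 30 == 29:
        items = score - z
        z = emit(score) % (items - seq)
    score = 23 - items
    handle(19)
    z = z + 19
    seq -= 1
    score = 1
    return depth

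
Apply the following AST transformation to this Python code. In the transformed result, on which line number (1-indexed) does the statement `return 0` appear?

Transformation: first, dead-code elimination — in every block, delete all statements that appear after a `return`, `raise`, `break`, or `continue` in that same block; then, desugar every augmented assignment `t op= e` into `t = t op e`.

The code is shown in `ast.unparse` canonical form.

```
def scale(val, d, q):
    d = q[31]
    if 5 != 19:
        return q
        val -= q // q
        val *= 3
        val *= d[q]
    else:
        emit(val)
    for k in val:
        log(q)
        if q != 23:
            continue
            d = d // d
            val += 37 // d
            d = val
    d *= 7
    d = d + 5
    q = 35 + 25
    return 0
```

14

Transformed code:
def scale(val, d, q):
    d = q[31]
    if 5 != 19:
        return q
    else:
        emit(val)
    for k in val:
        log(q)
        if q != 23:
            continue
    d = d * 7
    d = d + 5
    q = 35 + 25
    return 0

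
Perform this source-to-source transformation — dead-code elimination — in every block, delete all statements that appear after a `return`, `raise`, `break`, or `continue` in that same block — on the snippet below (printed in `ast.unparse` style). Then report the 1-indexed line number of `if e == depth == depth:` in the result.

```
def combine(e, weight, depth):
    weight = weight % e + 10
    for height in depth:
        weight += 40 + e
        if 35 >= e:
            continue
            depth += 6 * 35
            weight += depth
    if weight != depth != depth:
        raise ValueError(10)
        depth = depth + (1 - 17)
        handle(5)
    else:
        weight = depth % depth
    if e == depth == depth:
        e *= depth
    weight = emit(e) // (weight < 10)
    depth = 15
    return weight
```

Transformed code:
def combine(e, weight, depth):
    weight = weight % e + 10
    for height in depth:
        weight += 40 + e
        if 35 >= e:
            continue
    if weight != depth != depth:
        raise ValueError(10)
    else:
        weight = depth % depth
    if e == depth == depth:
        e *= depth
    weight = emit(e) // (weight < 10)
    depth = 15
    return weight

11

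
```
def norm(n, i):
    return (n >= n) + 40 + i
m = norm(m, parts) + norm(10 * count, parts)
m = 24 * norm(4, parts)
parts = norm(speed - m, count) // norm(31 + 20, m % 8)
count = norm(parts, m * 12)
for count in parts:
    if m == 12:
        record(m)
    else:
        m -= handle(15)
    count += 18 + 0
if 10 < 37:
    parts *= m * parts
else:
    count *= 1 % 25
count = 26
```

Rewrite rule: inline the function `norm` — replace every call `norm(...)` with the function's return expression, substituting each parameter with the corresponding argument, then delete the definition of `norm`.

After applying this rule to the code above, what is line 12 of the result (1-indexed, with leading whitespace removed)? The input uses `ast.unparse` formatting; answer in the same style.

parts *= m * parts

Transformed code:
m = (m >= m) + 40 + parts + ((10 * count >= 10 * count) + 40 + parts)
m = 24 * ((4 >= 4) + 40 + parts)
parts = ((speed - m >= speed - m) + 40 + count) // ((31 + 20 >= 31 + 20) + 40 + m % 8)
count = (parts >= parts) + 40 + m * 12
for count in parts:
    if m == 12:
        record(m)
    else:
        m -= handle(15)
    count += 18 + 0
if 10 < 37:
    parts *= m * parts
else:
    count *= 1 % 25
count = 26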